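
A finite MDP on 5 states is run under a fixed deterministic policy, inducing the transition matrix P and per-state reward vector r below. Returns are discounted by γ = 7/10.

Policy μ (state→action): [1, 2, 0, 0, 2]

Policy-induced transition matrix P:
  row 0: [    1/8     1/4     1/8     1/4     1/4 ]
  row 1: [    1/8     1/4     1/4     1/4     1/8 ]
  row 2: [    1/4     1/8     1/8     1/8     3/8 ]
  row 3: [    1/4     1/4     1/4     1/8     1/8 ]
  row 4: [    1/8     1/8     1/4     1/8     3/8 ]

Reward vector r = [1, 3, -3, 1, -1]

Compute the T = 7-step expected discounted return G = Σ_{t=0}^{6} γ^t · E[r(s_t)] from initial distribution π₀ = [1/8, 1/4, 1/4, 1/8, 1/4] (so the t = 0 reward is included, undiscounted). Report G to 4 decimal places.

G = 0.0817

t=0: π = [0.1250, 0.2500, 0.2500, 0.1250, 0.2500], E[r] = 0.0000, γ^t·E[r] = 0.000000, running G = 0.000000
t=1: π = [0.1719, 0.1875, 0.2031, 0.1719, 0.2656], E[r] = 0.0313, γ^t·E[r] = 0.021875, running G = 0.021875
t=2: π = [0.1719, 0.1914, 0.2031, 0.1699, 0.2637], E[r] = 0.0430, γ^t·E[r] = 0.021055, running G = 0.042930
t=3: π = [0.1716, 0.1917, 0.2031, 0.1704, 0.2632], E[r] = 0.0444, γ^t·E[r] = 0.015241, running G = 0.058170
t=4: π = [0.1717, 0.1917, 0.2032, 0.1704, 0.2630], E[r] = 0.0447, γ^t·E[r] = 0.010742, running G = 0.068912
t=5: π = [0.1717, 0.1917, 0.2031, 0.1704, 0.2630], E[r] = 0.0449, γ^t·E[r] = 0.007540, running G = 0.076452
t=6: π = [0.1717, 0.1917, 0.2031, 0.1704, 0.2630], E[r] = 0.0449, γ^t·E[r] = 0.005280, running G = 0.081732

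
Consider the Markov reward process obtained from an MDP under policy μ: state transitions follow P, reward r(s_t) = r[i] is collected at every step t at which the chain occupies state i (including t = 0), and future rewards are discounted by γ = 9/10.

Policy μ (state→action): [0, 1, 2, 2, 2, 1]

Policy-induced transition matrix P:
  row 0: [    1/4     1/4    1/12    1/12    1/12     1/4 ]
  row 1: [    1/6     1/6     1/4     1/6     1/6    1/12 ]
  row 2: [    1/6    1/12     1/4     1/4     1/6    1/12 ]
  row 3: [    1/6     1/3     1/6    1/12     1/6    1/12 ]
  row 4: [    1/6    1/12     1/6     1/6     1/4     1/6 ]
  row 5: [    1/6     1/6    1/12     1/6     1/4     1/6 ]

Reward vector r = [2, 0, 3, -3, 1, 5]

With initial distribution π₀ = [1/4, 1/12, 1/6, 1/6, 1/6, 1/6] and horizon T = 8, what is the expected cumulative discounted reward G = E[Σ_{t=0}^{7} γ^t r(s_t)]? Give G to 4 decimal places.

t=0: π = [0.2500, 0.0833, 0.1667, 0.1667, 0.1667, 0.1667], E[r] = 1.5000, γ^t·E[r] = 1.500000, running G = 1.500000
t=1: π = [0.1875, 0.1875, 0.1528, 0.1458, 0.1736, 0.1528], E[r] = 1.3333, γ^t·E[r] = 1.200000, running G = 2.700000
t=2: π = [0.1823, 0.1794, 0.1667, 0.1516, 0.1782, 0.1418], E[r] = 1.2969, γ^t·E[r] = 1.050469, running G = 3.750469
t=3: π = [0.1819, 0.1784, 0.1685, 0.1527, 0.1781, 0.1404], E[r] = 1.2911, γ^t·E[r] = 0.941203, running G = 4.691672
t=4: π = [0.1818, 0.1784, 0.1687, 0.1528, 0.1781, 0.1402], E[r] = 1.2903, γ^t·E[r] = 0.846577, running G = 5.538248
t=5: π = [0.1818, 0.1784, 0.1688, 0.1528, 0.1780, 0.1402], E[r] = 1.2902, γ^t·E[r] = 0.761859, running G = 6.300107
t=6: π = [0.1818, 0.1784, 0.1688, 0.1528, 0.1780, 0.1402], E[r] = 1.2902, γ^t·E[r] = 0.685664, running G = 6.985772
t=7: π = [0.1818, 0.1784, 0.1688, 0.1528, 0.1780, 0.1402], E[r] = 1.2902, γ^t·E[r] = 0.617096, running G = 7.602868

G = 7.6029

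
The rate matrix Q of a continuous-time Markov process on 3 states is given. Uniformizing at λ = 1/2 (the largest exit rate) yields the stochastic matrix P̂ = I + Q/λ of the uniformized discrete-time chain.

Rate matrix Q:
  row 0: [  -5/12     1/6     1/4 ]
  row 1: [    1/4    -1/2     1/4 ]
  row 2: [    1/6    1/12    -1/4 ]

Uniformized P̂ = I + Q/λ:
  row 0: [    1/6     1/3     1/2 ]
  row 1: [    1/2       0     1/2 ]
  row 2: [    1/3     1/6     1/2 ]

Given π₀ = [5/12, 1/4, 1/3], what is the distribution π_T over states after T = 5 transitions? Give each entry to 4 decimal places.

π = [0.3124, 0.1876, 0.5000]

t=0: π = [0.4167, 0.2500, 0.3333]
t=1: π = [0.3056, 0.1944, 0.5000]
t=2: π = [0.3148, 0.1852, 0.5000]
t=3: π = [0.3117, 0.1883, 0.5000]
t=4: π = [0.3128, 0.1872, 0.5000]
t=5: π = [0.3124, 0.1876, 0.5000]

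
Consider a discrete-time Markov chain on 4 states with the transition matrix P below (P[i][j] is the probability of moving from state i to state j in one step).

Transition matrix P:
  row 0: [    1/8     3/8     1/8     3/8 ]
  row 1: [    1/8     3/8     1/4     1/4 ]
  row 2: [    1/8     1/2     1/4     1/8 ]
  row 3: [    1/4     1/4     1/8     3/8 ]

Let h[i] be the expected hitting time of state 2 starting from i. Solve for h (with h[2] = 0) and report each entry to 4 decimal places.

First-step conditioning: h[2] = 0; for i ≠ 2, h[i] = 1 + Σ_k P[i][k]·h[k].
  h[0] = 1 + 1/8·h[0] + 3/8·h[1] + 3/8·h[3]
  h[1] = 1 + 1/8·h[0] + 3/8·h[1] + 1/4·h[3]
  h[3] = 1 + 1/4·h[0] + 1/4·h[1] + 3/8·h[3]
Solving the 3×3 linear system over states ≠ 2 gives exactly h = [6, 110/21, 0, 128/21] (h[2] = 0 is the target).

h = [6.0000, 5.2381, 0.0000, 6.0952]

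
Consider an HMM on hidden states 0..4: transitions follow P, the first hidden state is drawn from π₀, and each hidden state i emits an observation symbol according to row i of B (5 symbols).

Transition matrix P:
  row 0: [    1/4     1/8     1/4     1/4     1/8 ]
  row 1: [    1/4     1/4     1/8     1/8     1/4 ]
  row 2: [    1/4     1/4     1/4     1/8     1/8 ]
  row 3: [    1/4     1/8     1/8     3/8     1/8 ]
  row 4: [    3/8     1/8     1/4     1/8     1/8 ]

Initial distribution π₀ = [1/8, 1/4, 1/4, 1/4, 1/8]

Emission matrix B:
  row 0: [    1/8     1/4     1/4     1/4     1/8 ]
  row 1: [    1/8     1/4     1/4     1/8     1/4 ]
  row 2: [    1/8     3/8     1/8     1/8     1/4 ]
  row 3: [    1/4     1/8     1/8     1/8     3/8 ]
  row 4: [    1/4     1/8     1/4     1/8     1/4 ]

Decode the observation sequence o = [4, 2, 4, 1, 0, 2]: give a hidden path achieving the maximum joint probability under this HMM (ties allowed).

path = [3, 3, 3, 3, 3, 0]

t=0: δ = [1.562e-02, 6.250e-02, 6.250e-02, 9.375e-02, 3.125e-02]  (obs o_0=4)
t=1: δ = [5.859e-03, 3.906e-03, 1.953e-03, 4.395e-03, 3.906e-03]  ψ = [3, 1, 2, 3, 1]  (obs o_1=2)
t=2: δ = [1.831e-04, 2.441e-04, 3.662e-04, 6.180e-04, 2.441e-04]  ψ = [0, 1, 0, 3, 1]  (obs o_2=4)
t=3: δ = [3.862e-05, 2.289e-05, 3.433e-05, 2.897e-05, 9.656e-06]  ψ = [3, 2, 2, 3, 3]  (obs o_3=1)
t=4: δ = [1.207e-06, 1.073e-06, 1.207e-06, 2.716e-06, 1.431e-06]  ψ = [0, 2, 0, 3, 1]  (obs o_4=0)
t=5: δ = [1.697e-07, 8.487e-08, 4.470e-08, 1.273e-07, 8.487e-08]  ψ = [3, 3, 4, 3, 3]  (obs o_5=2)
backtrack: best end state = 0; path = [3, 3, 3, 3, 3, 0]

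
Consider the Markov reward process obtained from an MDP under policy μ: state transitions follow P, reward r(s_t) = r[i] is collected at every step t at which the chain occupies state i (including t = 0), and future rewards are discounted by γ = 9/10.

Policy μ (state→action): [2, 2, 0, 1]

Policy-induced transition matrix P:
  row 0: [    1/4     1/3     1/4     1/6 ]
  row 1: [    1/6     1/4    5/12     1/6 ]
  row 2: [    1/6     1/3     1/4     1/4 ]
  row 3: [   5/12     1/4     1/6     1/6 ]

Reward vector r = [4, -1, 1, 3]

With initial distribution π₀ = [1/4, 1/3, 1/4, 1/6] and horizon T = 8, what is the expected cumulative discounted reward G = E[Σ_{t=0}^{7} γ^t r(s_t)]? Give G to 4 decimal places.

G = 8.4222

t=0: π = [0.2500, 0.3333, 0.2500, 0.1667], E[r] = 1.4167, γ^t·E[r] = 1.416667, running G = 1.416667
t=1: π = [0.2292, 0.2917, 0.2917, 0.1875], E[r] = 1.4792, γ^t·E[r] = 1.331250, running G = 2.747917
t=2: π = [0.2326, 0.2934, 0.2830, 0.1910], E[r] = 1.4931, γ^t·E[r] = 1.209375, running G = 3.957292
t=3: π = [0.2338, 0.2930, 0.2830, 0.1902], E[r] = 1.4959, γ^t·E[r] = 1.090547, running G = 5.047839
t=4: π = [0.2337, 0.2931, 0.2830, 0.1902], E[r] = 1.4955, γ^t·E[r] = 0.981200, running G = 6.029038
t=5: π = [0.2337, 0.2931, 0.2830, 0.1902], E[r] = 1.4955, γ^t·E[r] = 0.883075, running G = 6.912113
t=6: π = [0.2337, 0.2931, 0.2830, 0.1902], E[r] = 1.4955, γ^t·E[r] = 0.794767, running G = 7.706881
t=7: π = [0.2337, 0.2931, 0.2830, 0.1902], E[r] = 1.4955, γ^t·E[r] = 0.715291, running G = 8.422172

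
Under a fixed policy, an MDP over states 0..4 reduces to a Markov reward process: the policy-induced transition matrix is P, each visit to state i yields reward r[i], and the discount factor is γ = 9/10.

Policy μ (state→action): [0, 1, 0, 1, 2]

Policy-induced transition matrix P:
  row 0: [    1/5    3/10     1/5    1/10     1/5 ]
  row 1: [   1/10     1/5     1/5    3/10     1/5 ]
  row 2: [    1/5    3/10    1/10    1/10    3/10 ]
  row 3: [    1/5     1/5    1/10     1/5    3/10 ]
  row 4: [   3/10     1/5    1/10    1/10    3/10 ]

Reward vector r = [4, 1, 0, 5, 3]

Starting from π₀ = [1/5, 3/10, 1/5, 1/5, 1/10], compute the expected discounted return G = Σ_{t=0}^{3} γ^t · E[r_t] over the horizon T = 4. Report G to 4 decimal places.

G = 8.8056

t=0: π = [0.2000, 0.3000, 0.2000, 0.2000, 0.1000], E[r] = 2.4000, γ^t·E[r] = 2.400000, running G = 2.400000
t=1: π = [0.1800, 0.2400, 0.1500, 0.1800, 0.2500], E[r] = 2.6100, γ^t·E[r] = 2.349000, running G = 4.749000
t=2: π = [0.2010, 0.2330, 0.1420, 0.1660, 0.2580], E[r] = 2.6410, γ^t·E[r] = 2.139210, running G = 6.888210
t=3: π = [0.2025, 0.2343, 0.1434, 0.1632, 0.2566], E[r] = 2.6301, γ^t·E[r] = 1.917343, running G = 8.805553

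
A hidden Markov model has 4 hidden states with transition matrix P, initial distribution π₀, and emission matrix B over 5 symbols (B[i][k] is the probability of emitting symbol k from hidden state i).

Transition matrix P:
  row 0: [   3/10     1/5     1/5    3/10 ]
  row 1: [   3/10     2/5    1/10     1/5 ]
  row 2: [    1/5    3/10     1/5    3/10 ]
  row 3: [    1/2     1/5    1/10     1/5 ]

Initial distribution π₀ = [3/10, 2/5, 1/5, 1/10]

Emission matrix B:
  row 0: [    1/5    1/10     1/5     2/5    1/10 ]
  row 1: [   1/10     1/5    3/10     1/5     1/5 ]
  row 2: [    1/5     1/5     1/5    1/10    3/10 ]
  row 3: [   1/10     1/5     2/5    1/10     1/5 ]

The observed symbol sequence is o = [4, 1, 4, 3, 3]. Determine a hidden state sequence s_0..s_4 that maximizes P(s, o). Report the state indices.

path = [1, 1, 1, 0, 0]

t=0: δ = [3.000e-02, 8.000e-02, 6.000e-02, 2.000e-02]  (obs o_0=4)
t=1: δ = [2.400e-03, 6.400e-03, 2.400e-03, 3.600e-03]  ψ = [1, 1, 2, 2]  (obs o_1=1)
t=2: δ = [1.920e-04, 5.120e-04, 1.920e-04, 2.560e-04]  ψ = [1, 1, 1, 1]  (obs o_2=4)
t=3: δ = [6.144e-05, 4.096e-05, 5.120e-06, 1.024e-05]  ψ = [1, 1, 1, 1]  (obs o_3=3)
t=4: δ = [7.373e-06, 3.277e-06, 1.229e-06, 1.843e-06]  ψ = [0, 1, 0, 0]  (obs o_4=3)
backtrack: best end state = 0; path = [1, 1, 1, 0, 0]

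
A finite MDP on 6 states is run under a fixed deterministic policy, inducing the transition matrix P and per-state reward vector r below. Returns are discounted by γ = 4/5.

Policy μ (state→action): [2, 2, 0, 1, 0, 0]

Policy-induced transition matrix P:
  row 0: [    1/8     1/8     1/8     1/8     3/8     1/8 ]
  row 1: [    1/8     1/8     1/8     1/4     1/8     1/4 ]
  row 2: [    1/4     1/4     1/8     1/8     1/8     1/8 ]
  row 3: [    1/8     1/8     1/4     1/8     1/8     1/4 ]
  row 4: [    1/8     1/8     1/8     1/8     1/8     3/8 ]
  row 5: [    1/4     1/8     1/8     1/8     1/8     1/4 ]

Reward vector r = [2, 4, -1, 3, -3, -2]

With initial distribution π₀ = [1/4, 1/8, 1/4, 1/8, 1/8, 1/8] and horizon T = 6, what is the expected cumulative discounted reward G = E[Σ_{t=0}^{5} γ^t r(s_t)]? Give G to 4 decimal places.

t=0: π = [0.2500, 0.1250, 0.2500, 0.1250, 0.1250, 0.1250], E[r] = 0.5000, γ^t·E[r] = 0.500000, running G = 0.500000
t=1: π = [0.1719, 0.1563, 0.1406, 0.1406, 0.1875, 0.2031], E[r] = 0.2813, γ^t·E[r] = 0.225000, running G = 0.725000
t=2: π = [0.1680, 0.1426, 0.1426, 0.1445, 0.1680, 0.2344], E[r] = 0.2246, γ^t·E[r] = 0.143750, running G = 0.868750
t=3: π = [0.1721, 0.1428, 0.1431, 0.1428, 0.1670, 0.2322], E[r] = 0.2356, γ^t·E[r] = 0.120625, running G = 0.989375
t=4: π = [0.1719, 0.1429, 0.1429, 0.1429, 0.1680, 0.2315], E[r] = 0.2340, γ^t·E[r] = 0.095850, running G = 1.085225
t=5: π = [0.1718, 0.1429, 0.1429, 0.1429, 0.1680, 0.2317], E[r] = 0.2335, γ^t·E[r] = 0.076509, running G = 1.161734

G = 1.1617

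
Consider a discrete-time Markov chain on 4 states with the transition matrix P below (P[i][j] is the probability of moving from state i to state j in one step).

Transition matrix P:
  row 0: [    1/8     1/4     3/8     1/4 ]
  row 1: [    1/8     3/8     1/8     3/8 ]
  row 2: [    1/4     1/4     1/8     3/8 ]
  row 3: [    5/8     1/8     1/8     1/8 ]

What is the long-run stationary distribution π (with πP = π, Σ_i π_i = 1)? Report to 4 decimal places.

Balance equations π_j = Σ_i π_i·P[i][j]:
  π_0 = 1/8·π_0 + 1/8·π_1 + 1/4·π_2 + 5/8·π_3
  π_1 = 1/4·π_0 + 3/8·π_1 + 1/4·π_2 + 1/8·π_3
  π_2 = 3/8·π_0 + 1/8·π_1 + 1/8·π_2 + 1/8·π_3
  normalize: π_0 + π_1 + π_2 + π_3 = 1
Solving the linear system gives exactly π = [93/326, 161/652, 32/163, 177/652].

π = [0.2853, 0.2469, 0.1963, 0.2715]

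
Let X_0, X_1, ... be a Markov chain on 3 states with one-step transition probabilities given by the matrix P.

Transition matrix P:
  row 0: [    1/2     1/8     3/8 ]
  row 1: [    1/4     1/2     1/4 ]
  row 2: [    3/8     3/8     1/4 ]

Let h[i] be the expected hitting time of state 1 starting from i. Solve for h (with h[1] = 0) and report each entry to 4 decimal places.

h = [4.8000, 0.0000, 3.7333]

First-step conditioning: h[1] = 0; for i ≠ 1, h[i] = 1 + Σ_k P[i][k]·h[k].
  h[0] = 1 + 1/2·h[0] + 3/8·h[2]
  h[2] = 1 + 3/8·h[0] + 1/4·h[2]
Solving the 2×2 linear system over states ≠ 1 gives exactly h = [24/5, 0, 56/15] (h[1] = 0 is the target).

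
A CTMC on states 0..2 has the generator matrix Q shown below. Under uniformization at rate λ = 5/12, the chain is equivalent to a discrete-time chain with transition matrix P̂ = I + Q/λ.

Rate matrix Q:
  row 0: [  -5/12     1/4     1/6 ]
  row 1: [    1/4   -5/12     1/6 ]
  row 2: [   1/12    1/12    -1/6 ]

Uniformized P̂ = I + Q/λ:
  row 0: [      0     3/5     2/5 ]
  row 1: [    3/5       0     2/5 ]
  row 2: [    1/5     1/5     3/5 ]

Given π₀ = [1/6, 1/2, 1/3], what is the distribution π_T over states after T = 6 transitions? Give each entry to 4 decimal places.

t=0: π = [0.1667, 0.5000, 0.3333]
t=1: π = [0.3667, 0.1667, 0.4667]
t=2: π = [0.1933, 0.3133, 0.4933]
t=3: π = [0.2867, 0.2147, 0.4987]
t=4: π = [0.2285, 0.2717, 0.4997]
t=5: π = [0.2630, 0.2371, 0.4999]
t=6: π = [0.2422, 0.2578, 0.5000]

π = [0.2422, 0.2578, 0.5000]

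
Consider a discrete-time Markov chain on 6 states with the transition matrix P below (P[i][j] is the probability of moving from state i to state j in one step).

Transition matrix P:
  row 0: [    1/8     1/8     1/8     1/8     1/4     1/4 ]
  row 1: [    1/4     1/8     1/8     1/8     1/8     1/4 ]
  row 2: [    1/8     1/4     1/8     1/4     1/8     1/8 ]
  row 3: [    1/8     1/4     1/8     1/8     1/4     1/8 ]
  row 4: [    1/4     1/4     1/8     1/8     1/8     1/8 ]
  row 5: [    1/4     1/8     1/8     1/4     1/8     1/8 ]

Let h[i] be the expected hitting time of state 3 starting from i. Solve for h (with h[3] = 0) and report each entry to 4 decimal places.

h = [6.0859, 6.0765, 5.4001, 0.0000, 6.1609, 5.4013]

First-step conditioning: h[3] = 0; for i ≠ 3, h[i] = 1 + Σ_k P[i][k]·h[k].
  h[0] = 1 + 1/8·h[0] + 1/8·h[1] + 1/8·h[2] + 1/4·h[4] + 1/4·h[5]
  h[1] = 1 + 1/4·h[0] + 1/8·h[1] + 1/8·h[2] + 1/8·h[4] + 1/4·h[5]
  h[2] = 1 + 1/8·h[0] + 1/4·h[1] + 1/8·h[2] + 1/8·h[4] + 1/8·h[5]
  h[4] = 1 + 1/4·h[0] + 1/4·h[1] + 1/8·h[2] + 1/8·h[4] + 1/8·h[5]
  h[5] = 1 + 1/4·h[0] + 1/8·h[1] + 1/8·h[2] + 1/8·h[4] + 1/8·h[5]
Solving the 5×5 linear system over states ≠ 3 gives exactly h = [41536/6825, 13824/2275, 36856/6825, 0, 14016/2275, 12288/2275] (h[3] = 0 is the target).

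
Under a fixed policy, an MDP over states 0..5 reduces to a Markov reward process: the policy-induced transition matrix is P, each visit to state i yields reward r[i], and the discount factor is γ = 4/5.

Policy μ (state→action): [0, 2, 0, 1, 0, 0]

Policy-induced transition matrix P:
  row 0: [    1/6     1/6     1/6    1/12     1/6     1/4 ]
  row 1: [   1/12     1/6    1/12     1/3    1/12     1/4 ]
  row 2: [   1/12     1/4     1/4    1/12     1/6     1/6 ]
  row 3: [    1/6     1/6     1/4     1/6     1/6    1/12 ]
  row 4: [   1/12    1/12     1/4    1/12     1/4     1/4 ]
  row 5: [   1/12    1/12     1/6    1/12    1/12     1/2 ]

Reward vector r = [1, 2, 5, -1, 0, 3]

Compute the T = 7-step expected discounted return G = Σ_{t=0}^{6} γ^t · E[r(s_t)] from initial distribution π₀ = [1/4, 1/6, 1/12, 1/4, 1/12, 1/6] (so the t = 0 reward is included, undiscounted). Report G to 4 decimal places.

G = 7.2660

t=0: π = [0.2500, 0.1667, 0.0833, 0.2500, 0.0833, 0.1667], E[r] = 1.2500, γ^t·E[r] = 1.250000, running G = 1.250000
t=1: π = [0.1250, 0.1528, 0.1875, 0.1458, 0.1458, 0.2431], E[r] = 1.9514, γ^t·E[r] = 1.561111, running G = 2.811111
t=2: π = [0.1059, 0.1499, 0.1939, 0.1337, 0.1458, 0.2708], E[r] = 2.0538, γ^t·E[r] = 1.314444, running G = 4.125556
t=3: π = [0.1033, 0.1481, 0.1936, 0.1319, 0.1438, 0.2793], E[r] = 2.0735, γ^t·E[r] = 1.061630, running G = 5.187185
t=4: π = [0.1029, 0.1475, 0.1934, 0.1314, 0.1430, 0.2817], E[r] = 2.0789, γ^t·E[r] = 0.851533, running G = 6.038718
t=5: π = [0.1029, 0.1474, 0.1934, 0.1312, 0.1428, 0.2824], E[r] = 2.0805, γ^t·E[r] = 0.681735, running G = 6.720452
t=6: π = [0.1028, 0.1473, 0.1933, 0.1311, 0.1428, 0.2826], E[r] = 2.0809, γ^t·E[r] = 0.545506, running G = 7.265959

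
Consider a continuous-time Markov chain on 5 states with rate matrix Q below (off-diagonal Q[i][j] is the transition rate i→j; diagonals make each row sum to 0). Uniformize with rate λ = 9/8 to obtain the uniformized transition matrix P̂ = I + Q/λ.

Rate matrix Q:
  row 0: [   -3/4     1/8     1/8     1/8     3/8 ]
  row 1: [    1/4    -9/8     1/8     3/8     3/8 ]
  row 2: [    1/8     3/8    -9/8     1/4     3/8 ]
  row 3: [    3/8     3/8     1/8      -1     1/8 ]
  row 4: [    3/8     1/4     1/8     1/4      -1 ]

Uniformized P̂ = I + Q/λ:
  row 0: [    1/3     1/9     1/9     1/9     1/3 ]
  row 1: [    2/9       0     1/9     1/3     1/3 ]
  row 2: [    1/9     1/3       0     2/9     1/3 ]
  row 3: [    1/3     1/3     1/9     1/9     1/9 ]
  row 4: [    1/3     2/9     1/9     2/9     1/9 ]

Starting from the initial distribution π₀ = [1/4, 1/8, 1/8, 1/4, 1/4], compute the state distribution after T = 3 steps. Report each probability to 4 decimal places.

t=0: π = [0.2500, 0.1250, 0.1250, 0.2500, 0.2500]
t=1: π = [0.2917, 0.2083, 0.0972, 0.1806, 0.2222]
t=2: π = [0.2886, 0.1744, 0.1003, 0.1929, 0.2438]
t=3: π = [0.2917, 0.1840, 0.1000, 0.1881, 0.2363]

π = [0.2917, 0.1840, 0.1000, 0.1881, 0.2363]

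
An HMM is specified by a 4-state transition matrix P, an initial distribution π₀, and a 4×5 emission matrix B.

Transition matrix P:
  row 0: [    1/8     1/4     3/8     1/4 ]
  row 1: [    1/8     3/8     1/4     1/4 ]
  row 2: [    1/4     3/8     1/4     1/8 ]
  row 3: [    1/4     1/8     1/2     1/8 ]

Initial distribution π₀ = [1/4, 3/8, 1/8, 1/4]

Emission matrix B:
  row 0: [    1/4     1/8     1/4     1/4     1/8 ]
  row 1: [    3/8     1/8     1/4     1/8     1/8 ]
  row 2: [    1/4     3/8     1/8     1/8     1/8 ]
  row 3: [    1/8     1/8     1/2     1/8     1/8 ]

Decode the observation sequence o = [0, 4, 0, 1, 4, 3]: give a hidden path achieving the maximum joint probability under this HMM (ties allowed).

path = [1, 1, 1, 2, 1, 1]

t=0: δ = [6.250e-02, 1.406e-01, 3.125e-02, 3.125e-02]  (obs o_0=0)
t=1: δ = [2.197e-03, 6.592e-03, 4.395e-03, 4.395e-03]  ψ = [1, 1, 1, 1]  (obs o_1=4)
t=2: δ = [2.747e-04, 9.270e-04, 5.493e-04, 2.060e-04]  ψ = [2, 1, 3, 1]  (obs o_2=0)
t=3: δ = [1.717e-05, 4.345e-05, 8.690e-05, 2.897e-05]  ψ = [2, 1, 1, 1]  (obs o_3=1)
t=4: δ = [2.716e-06, 4.074e-06, 2.716e-06, 1.358e-06]  ψ = [2, 2, 2, 1]  (obs o_4=4)
t=5: δ = [1.697e-07, 1.910e-07, 1.273e-07, 1.273e-07]  ψ = [2, 1, 0, 1]  (obs o_5=3)
backtrack: best end state = 1; path = [1, 1, 1, 2, 1, 1]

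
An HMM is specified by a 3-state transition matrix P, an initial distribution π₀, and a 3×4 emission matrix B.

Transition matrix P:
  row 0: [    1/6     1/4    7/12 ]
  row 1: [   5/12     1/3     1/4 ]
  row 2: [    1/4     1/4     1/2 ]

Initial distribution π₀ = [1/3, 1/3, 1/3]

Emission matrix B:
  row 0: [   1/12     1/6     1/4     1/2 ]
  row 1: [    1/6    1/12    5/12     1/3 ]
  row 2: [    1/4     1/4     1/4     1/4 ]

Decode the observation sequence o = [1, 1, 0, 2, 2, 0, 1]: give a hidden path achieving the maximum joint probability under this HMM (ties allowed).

path = [2, 2, 2, 2, 2, 2, 2]

t=0: δ = [5.556e-02, 2.778e-02, 8.333e-02]  (obs o_0=1)
t=1: δ = [3.472e-03, 1.736e-03, 1.042e-02]  ψ = [2, 2, 2]  (obs o_1=1)
t=2: δ = [2.170e-04, 4.340e-04, 1.302e-03]  ψ = [2, 2, 2]  (obs o_2=0)
t=3: δ = [8.138e-05, 1.356e-04, 1.628e-04]  ψ = [2, 2, 2]  (obs o_3=2)
t=4: δ = [1.413e-05, 1.884e-05, 2.035e-05]  ψ = [1, 1, 2]  (obs o_4=2)
t=5: δ = [6.541e-07, 1.047e-06, 2.543e-06]  ψ = [1, 1, 2]  (obs o_5=0)
t=6: δ = [1.060e-07, 5.298e-08, 3.179e-07]  ψ = [2, 2, 2]  (obs o_6=1)
backtrack: best end state = 2; path = [2, 2, 2, 2, 2, 2, 2]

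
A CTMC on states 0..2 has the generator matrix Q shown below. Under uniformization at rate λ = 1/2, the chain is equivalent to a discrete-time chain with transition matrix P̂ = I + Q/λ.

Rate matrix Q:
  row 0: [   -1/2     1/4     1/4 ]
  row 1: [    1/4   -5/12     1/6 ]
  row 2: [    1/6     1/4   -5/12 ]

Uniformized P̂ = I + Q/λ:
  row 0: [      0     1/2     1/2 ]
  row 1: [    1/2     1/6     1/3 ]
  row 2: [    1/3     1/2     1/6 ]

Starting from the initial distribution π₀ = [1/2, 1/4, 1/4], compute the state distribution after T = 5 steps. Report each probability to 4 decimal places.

t=0: π = [0.5000, 0.2500, 0.2500]
t=1: π = [0.2083, 0.4167, 0.3750]
t=2: π = [0.3333, 0.3611, 0.3056]
t=3: π = [0.2824, 0.3796, 0.3380]
t=4: π = [0.3025, 0.3735, 0.3241]
t=5: π = [0.2948, 0.3755, 0.3297]

π = [0.2948, 0.3755, 0.3297]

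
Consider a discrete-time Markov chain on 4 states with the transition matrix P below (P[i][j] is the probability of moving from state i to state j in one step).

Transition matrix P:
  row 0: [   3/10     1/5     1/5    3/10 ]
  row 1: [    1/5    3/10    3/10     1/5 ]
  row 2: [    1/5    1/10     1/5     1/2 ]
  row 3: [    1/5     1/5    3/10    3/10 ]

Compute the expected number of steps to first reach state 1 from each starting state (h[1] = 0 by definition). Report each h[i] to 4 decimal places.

h = [5.6647, 0.0000, 6.2428, 5.7225]

First-step conditioning: h[1] = 0; for i ≠ 1, h[i] = 1 + Σ_k P[i][k]·h[k].
  h[0] = 1 + 3/10·h[0] + 1/5·h[2] + 3/10·h[3]
  h[2] = 1 + 1/5·h[0] + 1/5·h[2] + 1/2·h[3]
  h[3] = 1 + 1/5·h[0] + 3/10·h[2] + 3/10·h[3]
Solving the 3×3 linear system over states ≠ 1 gives exactly h = [980/173, 0, 1080/173, 990/173] (h[1] = 0 is the target).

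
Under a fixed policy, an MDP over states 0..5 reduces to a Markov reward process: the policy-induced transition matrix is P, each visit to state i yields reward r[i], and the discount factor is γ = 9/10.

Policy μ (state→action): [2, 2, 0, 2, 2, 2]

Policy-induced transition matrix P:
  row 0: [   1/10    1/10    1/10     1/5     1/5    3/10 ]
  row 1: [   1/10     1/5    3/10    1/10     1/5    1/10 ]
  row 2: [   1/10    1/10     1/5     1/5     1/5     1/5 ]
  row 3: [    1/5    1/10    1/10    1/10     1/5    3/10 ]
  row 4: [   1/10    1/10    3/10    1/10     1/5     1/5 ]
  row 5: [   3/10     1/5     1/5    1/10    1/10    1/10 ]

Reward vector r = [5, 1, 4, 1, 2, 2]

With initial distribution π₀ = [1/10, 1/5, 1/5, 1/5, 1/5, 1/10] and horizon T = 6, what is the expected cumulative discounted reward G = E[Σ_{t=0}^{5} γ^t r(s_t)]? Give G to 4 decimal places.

t=0: π = [0.1000, 0.2000, 0.2000, 0.2000, 0.2000, 0.1000], E[r] = 2.3000, γ^t·E[r] = 2.300000, running G = 2.300000
t=1: π = [0.1400, 0.1300, 0.2100, 0.1300, 0.1900, 0.2000], E[r] = 2.5800, γ^t·E[r] = 2.322000, running G = 4.622000
t=2: π = [0.1530, 0.1330, 0.2050, 0.1350, 0.1800, 0.1940], E[r] = 2.6010, γ^t·E[r] = 2.106810, running G = 6.728810
t=3: π = [0.1523, 0.1327, 0.2025, 0.1358, 0.1806, 0.1961], E[r] = 2.5934, γ^t·E[r] = 1.890589, running G = 8.619399
t=4: π = [0.1528, 0.1329, 0.2025, 0.1355, 0.1804, 0.1959], E[r] = 2.5951, γ^t·E[r] = 1.702632, running G = 10.322031
t=5: π = [0.1527, 0.1329, 0.2025, 0.1355, 0.1804, 0.1959], E[r] = 2.5948, γ^t·E[r] = 1.532196, running G = 11.854226

G = 11.8542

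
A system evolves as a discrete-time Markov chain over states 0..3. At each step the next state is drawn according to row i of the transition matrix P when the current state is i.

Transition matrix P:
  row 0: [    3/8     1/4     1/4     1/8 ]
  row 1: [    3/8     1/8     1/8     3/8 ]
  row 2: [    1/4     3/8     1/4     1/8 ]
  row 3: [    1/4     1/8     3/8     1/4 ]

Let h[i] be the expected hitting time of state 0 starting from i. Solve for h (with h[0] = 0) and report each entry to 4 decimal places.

h = [0.0000, 3.2096, 3.5449, 3.6407]

First-step conditioning: h[0] = 0; for i ≠ 0, h[i] = 1 + Σ_k P[i][k]·h[k].
  h[1] = 1 + 1/8·h[1] + 1/8·h[2] + 3/8·h[3]
  h[2] = 1 + 3/8·h[1] + 1/4·h[2] + 1/8·h[3]
  h[3] = 1 + 1/8·h[1] + 3/8·h[2] + 1/4·h[3]
Solving the 3×3 linear system over states ≠ 0 gives exactly h = [0, 536/167, 592/167, 608/167] (h[0] = 0 is the target).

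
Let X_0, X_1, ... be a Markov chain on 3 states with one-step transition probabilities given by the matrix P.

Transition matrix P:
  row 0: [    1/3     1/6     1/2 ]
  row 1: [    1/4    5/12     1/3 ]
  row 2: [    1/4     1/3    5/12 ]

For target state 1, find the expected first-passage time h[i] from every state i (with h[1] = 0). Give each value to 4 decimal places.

First-step conditioning: h[1] = 0; for i ≠ 1, h[i] = 1 + Σ_k P[i][k]·h[k].
  h[0] = 1 + 1/3·h[0] + 1/2·h[2]
  h[2] = 1 + 1/4·h[0] + 5/12·h[2]
Solving the 2×2 linear system over states ≠ 1 gives exactly h = [78/19, 0, 66/19] (h[1] = 0 is the target).

h = [4.1053, 0.0000, 3.4737]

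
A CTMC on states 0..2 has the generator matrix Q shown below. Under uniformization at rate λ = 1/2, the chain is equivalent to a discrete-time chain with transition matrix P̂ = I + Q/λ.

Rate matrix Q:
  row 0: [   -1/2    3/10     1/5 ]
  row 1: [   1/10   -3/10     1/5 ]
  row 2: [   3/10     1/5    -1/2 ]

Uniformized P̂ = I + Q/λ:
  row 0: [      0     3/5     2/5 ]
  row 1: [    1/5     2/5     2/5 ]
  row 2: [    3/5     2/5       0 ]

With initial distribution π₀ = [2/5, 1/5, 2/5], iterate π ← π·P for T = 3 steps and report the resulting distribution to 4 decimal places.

t=0: π = [0.4000, 0.2000, 0.4000]
t=1: π = [0.2800, 0.4800, 0.2400]
t=2: π = [0.2400, 0.4560, 0.3040]
t=3: π = [0.2736, 0.4480, 0.2784]

π = [0.2736, 0.4480, 0.2784]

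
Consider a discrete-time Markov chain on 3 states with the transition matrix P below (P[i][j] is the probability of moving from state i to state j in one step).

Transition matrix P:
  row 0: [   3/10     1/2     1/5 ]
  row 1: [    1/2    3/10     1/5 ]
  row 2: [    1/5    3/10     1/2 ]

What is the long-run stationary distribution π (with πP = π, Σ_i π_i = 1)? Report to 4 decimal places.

π = [0.3452, 0.3690, 0.2857]

Balance equations π_j = Σ_i π_i·P[i][j]:
  π_0 = 3/10·π_0 + 1/2·π_1 + 1/5·π_2
  π_1 = 1/2·π_0 + 3/10·π_1 + 3/10·π_2
  normalize: π_0 + π_1 + π_2 = 1
Solving the linear system gives exactly π = [29/84, 31/84, 2/7].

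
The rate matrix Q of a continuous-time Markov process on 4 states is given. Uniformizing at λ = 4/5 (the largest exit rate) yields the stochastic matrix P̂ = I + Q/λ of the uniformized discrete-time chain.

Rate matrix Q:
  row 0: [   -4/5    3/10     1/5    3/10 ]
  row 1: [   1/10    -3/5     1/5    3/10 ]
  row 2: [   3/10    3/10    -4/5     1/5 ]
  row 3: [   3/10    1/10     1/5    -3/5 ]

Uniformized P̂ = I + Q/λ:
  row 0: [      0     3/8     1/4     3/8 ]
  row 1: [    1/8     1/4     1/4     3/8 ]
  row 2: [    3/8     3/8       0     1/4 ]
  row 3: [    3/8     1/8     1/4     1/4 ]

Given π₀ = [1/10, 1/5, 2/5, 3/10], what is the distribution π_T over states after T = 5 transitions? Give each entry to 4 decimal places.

t=0: π = [0.1000, 0.2000, 0.4000, 0.3000]
t=1: π = [0.2875, 0.2750, 0.1500, 0.2875]
t=2: π = [0.1984, 0.2688, 0.2125, 0.3203]
t=3: π = [0.2334, 0.2613, 0.1969, 0.3084]
t=4: π = [0.2221, 0.2652, 0.2008, 0.3118]
t=5: π = [0.2254, 0.2639, 0.1998, 0.3109]

π = [0.2254, 0.2639, 0.1998, 0.3109]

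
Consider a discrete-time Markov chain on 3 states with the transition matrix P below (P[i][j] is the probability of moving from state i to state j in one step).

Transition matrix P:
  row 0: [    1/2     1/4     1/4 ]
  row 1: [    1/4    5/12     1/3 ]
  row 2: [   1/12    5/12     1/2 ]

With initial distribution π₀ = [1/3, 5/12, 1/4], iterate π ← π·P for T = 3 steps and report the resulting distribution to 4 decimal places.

π = [0.2551, 0.3725, 0.3724]

t=0: π = [0.3333, 0.4167, 0.2500]
t=1: π = [0.2917, 0.3611, 0.3472]
t=2: π = [0.2650, 0.3681, 0.3669]
t=3: π = [0.2551, 0.3725, 0.3724]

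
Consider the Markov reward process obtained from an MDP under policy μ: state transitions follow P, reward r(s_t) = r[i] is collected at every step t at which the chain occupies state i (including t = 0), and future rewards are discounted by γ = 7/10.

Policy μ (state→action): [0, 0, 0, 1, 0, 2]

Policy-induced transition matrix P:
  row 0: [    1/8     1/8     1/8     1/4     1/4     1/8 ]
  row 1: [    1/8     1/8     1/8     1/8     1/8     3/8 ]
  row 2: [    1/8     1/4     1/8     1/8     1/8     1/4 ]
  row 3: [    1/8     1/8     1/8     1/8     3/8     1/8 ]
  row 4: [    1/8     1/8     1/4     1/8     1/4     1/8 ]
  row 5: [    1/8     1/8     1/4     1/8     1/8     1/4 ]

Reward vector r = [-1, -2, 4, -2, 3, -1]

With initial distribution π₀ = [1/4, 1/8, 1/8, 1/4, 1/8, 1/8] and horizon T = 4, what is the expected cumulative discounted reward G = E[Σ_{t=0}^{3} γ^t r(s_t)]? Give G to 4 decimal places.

t=0: π = [0.2500, 0.1250, 0.1250, 0.2500, 0.1250, 0.1250], E[r] = -0.2500, γ^t·E[r] = -0.250000, running G = -0.250000
t=1: π = [0.1250, 0.1406, 0.1563, 0.1563, 0.2344, 0.1875], E[r] = 0.4219, γ^t·E[r] = 0.295313, running G = 0.045313
t=2: π = [0.1250, 0.1445, 0.1777, 0.1406, 0.2090, 0.2031], E[r] = 0.4395, γ^t·E[r] = 0.215332, running G = 0.260645
t=3: π = [0.1250, 0.1472, 0.1765, 0.1406, 0.2019, 0.2087], E[r] = 0.4023, γ^t·E[r] = 0.138004, running G = 0.398648

G = 0.3986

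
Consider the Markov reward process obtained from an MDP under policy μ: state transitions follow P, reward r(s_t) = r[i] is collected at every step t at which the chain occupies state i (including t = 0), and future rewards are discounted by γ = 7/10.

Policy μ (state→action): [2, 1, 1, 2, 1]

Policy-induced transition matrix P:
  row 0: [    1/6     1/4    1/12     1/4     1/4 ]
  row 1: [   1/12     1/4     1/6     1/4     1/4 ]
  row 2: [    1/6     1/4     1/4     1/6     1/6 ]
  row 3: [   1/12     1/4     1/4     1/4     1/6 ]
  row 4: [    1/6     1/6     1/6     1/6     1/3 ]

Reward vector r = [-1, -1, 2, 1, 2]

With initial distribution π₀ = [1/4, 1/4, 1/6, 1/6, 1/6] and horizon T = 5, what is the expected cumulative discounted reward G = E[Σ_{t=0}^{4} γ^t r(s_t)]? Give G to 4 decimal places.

G = 1.5633

t=0: π = [0.2500, 0.2500, 0.1667, 0.1667, 0.1667], E[r] = 0.3333, γ^t·E[r] = 0.333333, running G = 0.333333
t=1: π = [0.1319, 0.2361, 0.1736, 0.2222, 0.2361], E[r] = 0.6736, γ^t·E[r] = 0.471528, running G = 0.804861
t=2: π = [0.1285, 0.2303, 0.1887, 0.2159, 0.2367], E[r] = 0.7078, γ^t·E[r] = 0.346800, running G = 1.151661
t=3: π = [0.1295, 0.2303, 0.1897, 0.2146, 0.2360], E[r] = 0.7062, γ^t·E[r] = 0.242214, running G = 1.393875
t=4: π = [0.1296, 0.2303, 0.1896, 0.2145, 0.2360], E[r] = 0.7057, γ^t·E[r] = 0.169435, running G = 1.563310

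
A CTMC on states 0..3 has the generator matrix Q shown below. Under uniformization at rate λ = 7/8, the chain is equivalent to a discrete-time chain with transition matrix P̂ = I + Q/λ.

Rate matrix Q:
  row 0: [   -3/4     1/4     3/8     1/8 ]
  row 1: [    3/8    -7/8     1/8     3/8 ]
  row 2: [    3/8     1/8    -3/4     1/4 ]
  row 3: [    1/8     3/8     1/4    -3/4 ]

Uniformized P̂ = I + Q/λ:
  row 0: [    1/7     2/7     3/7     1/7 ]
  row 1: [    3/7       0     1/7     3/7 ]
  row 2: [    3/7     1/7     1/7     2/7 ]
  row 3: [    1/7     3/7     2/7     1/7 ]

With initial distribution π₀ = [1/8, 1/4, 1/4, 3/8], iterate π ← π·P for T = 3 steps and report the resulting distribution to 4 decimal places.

π = [0.2806, 0.2198, 0.2562, 0.2434]

t=0: π = [0.1250, 0.2500, 0.2500, 0.3750]
t=1: π = [0.2857, 0.2321, 0.2321, 0.2500]
t=2: π = [0.2755, 0.2219, 0.2602, 0.2423]
t=3: π = [0.2806, 0.2198, 0.2562, 0.2434]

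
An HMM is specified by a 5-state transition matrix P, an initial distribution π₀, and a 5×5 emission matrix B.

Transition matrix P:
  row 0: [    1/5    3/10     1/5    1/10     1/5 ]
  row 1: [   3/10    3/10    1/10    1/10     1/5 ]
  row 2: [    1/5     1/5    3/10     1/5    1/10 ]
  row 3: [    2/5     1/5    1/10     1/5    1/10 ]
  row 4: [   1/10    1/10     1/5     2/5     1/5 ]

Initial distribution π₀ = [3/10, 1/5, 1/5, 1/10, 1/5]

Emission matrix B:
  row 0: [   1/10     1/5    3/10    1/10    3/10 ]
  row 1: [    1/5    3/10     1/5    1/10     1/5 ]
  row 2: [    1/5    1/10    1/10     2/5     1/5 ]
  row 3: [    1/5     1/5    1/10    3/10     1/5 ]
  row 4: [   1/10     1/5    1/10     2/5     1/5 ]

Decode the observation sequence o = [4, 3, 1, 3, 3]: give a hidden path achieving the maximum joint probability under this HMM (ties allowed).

t=0: δ = [9.000e-02, 4.000e-02, 4.000e-02, 2.000e-02, 4.000e-02]  (obs o_0=4)
t=1: δ = [1.800e-03, 2.700e-03, 7.200e-03, 4.800e-03, 7.200e-03]  ψ = [0, 0, 0, 4, 0]  (obs o_1=3)
t=2: δ = [3.840e-04, 4.320e-04, 2.160e-04, 5.760e-04, 2.880e-04]  ψ = [3, 2, 2, 4, 4]  (obs o_2=1)
t=3: δ = [2.304e-05, 1.296e-05, 3.072e-05, 3.456e-05, 3.456e-05]  ψ = [3, 1, 0, 3, 1]  (obs o_3=3)
t=4: δ = [1.382e-06, 6.912e-07, 3.686e-06, 4.147e-06, 2.765e-06]  ψ = [3, 0, 2, 4, 4]  (obs o_4=3)
backtrack: best end state = 3; path = [0, 2, 1, 4, 3]

path = [0, 2, 1, 4, 3]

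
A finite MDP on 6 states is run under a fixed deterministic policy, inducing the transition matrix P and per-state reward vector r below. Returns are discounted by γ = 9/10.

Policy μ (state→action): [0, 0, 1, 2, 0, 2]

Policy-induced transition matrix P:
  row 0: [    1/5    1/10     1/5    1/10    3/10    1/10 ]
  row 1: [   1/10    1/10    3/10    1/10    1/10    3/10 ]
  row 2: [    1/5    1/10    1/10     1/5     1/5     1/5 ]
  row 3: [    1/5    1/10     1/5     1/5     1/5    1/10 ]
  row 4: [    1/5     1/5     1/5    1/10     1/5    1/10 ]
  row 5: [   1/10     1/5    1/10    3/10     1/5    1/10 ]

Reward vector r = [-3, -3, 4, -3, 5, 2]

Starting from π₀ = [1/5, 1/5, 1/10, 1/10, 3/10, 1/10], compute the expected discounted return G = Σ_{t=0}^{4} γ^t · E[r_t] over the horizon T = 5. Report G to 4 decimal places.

G = 2.6336

t=0: π = [0.2000, 0.2000, 0.1000, 0.1000, 0.3000, 0.1000], E[r] = 0.6000, γ^t·E[r] = 0.600000, running G = 0.600000
t=1: π = [0.1700, 0.1400, 0.2000, 0.1400, 0.2000, 0.1500], E[r] = 0.7500, γ^t·E[r] = 0.675000, running G = 1.275000
t=2: π = [0.1710, 0.1350, 0.1790, 0.1640, 0.2030, 0.1480], E[r] = 0.6170, γ^t·E[r] = 0.499770, running G = 1.774770
t=3: π = [0.1717, 0.1351, 0.1808, 0.1639, 0.2036, 0.1449], E[r] = 0.6189, γ^t·E[r] = 0.451178, running G = 2.225948
t=4: π = [0.1720, 0.1349, 0.1809, 0.1635, 0.2037, 0.1451], E[r] = 0.6214, γ^t·E[r] = 0.407674, running G = 2.633622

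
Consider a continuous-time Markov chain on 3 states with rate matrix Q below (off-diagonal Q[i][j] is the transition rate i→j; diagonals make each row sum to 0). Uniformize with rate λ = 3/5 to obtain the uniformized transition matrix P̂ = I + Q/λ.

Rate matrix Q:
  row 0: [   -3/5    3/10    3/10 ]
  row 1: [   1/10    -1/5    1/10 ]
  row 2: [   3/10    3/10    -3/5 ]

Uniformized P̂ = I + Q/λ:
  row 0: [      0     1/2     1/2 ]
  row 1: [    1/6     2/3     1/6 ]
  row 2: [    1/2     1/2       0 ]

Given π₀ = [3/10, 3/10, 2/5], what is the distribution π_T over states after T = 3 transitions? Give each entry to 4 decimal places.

π = [0.2069, 0.5986, 0.1944]

t=0: π = [0.3000, 0.3000, 0.4000]
t=1: π = [0.2500, 0.5500, 0.2000]
t=2: π = [0.1917, 0.5917, 0.2167]
t=3: π = [0.2069, 0.5986, 0.1944]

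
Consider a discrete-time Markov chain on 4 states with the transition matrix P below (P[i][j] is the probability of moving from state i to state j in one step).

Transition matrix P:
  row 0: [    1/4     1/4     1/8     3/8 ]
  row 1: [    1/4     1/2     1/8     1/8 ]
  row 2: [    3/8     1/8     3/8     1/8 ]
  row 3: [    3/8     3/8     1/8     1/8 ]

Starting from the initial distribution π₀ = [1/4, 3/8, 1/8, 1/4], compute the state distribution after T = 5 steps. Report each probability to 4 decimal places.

t=0: π = [0.2500, 0.3750, 0.1250, 0.2500]
t=1: π = [0.2969, 0.3594, 0.1563, 0.1875]
t=2: π = [0.2930, 0.3438, 0.1641, 0.1992]
t=3: π = [0.2954, 0.3403, 0.1660, 0.1982]
t=4: π = [0.2955, 0.3391, 0.1665, 0.1989]
t=5: π = [0.2957, 0.3388, 0.1666, 0.1989]

π = [0.2957, 0.3388, 0.1666, 0.1989]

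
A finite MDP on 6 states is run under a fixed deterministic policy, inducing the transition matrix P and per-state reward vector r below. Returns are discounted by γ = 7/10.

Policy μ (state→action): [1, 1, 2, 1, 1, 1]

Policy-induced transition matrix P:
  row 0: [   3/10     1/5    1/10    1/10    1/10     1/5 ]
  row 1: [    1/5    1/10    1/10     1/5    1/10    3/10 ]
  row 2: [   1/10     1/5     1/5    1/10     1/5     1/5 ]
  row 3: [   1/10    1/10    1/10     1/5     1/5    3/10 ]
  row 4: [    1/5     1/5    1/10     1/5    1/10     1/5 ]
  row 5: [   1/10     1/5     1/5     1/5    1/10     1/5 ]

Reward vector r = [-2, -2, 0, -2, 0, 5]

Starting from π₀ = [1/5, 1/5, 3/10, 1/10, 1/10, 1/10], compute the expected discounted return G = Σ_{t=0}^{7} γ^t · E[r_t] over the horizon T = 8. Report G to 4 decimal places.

G = -0.1420

t=0: π = [0.2000, 0.2000, 0.3000, 0.1000, 0.1000, 0.1000], E[r] = -0.5000, γ^t·E[r] = -0.500000, running G = -0.500000
t=1: π = [0.1700, 0.1700, 0.1400, 0.1500, 0.1400, 0.2300], E[r] = 0.1700, γ^t·E[r] = 0.119000, running G = -0.381000
t=2: π = [0.1650, 0.1680, 0.1370, 0.1690, 0.1290, 0.2320], E[r] = 0.1560, γ^t·E[r] = 0.076440, running G = -0.304560
t=3: π = [0.1627, 0.1663, 0.1369, 0.1698, 0.1306, 0.2337], E[r] = 0.1709, γ^t·E[r] = 0.058619, running G = -0.245941
t=4: π = [0.1622, 0.1664, 0.1371, 0.1700, 0.1307, 0.2336], E[r] = 0.1707, γ^t·E[r] = 0.040992, running G = -0.204949
t=5: π = [0.1622, 0.1664, 0.1371, 0.1701, 0.1307, 0.2336], E[r] = 0.1711, γ^t·E[r] = 0.028749, running G = -0.176200
t=6: π = [0.1621, 0.1664, 0.1371, 0.1701, 0.1307, 0.2336], E[r] = 0.1711, γ^t·E[r] = 0.020126, running G = -0.156074
t=7: π = [0.1621, 0.1664, 0.1371, 0.1701, 0.1307, 0.2336], E[r] = 0.1711, γ^t·E[r] = 0.014089, running G = -0.141985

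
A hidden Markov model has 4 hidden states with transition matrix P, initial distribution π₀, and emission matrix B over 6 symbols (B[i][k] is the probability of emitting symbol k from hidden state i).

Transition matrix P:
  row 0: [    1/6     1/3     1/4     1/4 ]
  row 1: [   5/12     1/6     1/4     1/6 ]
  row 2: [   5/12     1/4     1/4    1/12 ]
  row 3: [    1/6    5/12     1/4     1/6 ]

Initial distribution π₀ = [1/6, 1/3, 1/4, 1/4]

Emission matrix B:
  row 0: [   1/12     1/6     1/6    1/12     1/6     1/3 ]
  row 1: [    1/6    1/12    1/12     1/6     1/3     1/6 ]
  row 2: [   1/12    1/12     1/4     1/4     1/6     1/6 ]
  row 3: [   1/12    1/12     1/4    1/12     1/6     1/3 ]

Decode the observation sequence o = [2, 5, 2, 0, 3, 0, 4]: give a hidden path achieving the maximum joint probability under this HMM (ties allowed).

t=0: δ = [2.778e-02, 2.778e-02, 6.250e-02, 6.250e-02]  (obs o_0=2)
t=1: δ = [8.681e-03, 4.340e-03, 2.604e-03, 3.472e-03]  ψ = [2, 3, 2, 3]  (obs o_1=5)
t=2: δ = [3.014e-04, 2.411e-04, 5.425e-04, 5.425e-04]  ψ = [1, 0, 0, 0]  (obs o_2=2)
t=3: δ = [1.884e-05, 3.768e-05, 1.130e-05, 7.535e-06]  ψ = [2, 3, 2, 3]  (obs o_3=0)
t=4: δ = [1.308e-06, 1.047e-06, 2.355e-06, 5.233e-07]  ψ = [1, 0, 1, 1]  (obs o_4=3)
t=5: δ = [8.176e-08, 9.811e-08, 4.906e-08, 2.725e-08]  ψ = [2, 2, 2, 0]  (obs o_5=0)
t=6: δ = [6.814e-09, 9.085e-09, 4.088e-09, 3.407e-09]  ψ = [1, 0, 1, 0]  (obs o_6=4)
backtrack: best end state = 1; path = [2, 0, 3, 1, 2, 0, 1]

path = [2, 0, 3, 1, 2, 0, 1]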